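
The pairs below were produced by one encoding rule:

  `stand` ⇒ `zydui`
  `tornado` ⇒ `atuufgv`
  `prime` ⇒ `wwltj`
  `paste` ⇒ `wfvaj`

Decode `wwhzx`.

press

The shifts repeat in a cycle of length 3: positions 0,1,… shift by +7, +5, +3, then the pattern repeats.
Decoding wwhzx: w−7=p, w−5=r, h−3=e, z−7=s, x−5=s.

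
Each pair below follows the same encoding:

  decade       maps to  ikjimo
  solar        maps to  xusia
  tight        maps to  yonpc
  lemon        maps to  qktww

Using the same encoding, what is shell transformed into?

xnltu

The shift increases by 1 at each position, starting from +5: 5, 6, 7, ….
Applying it to shell: s+5=x, h+6=n, e+7=l, l+8=t, l+9=u.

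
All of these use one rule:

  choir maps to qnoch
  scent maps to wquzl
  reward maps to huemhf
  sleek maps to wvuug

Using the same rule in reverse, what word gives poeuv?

c(2)→q(16) and h(7)→n(13) fit y≡15x+12 (mod 26); the inverse of 15 mod 26 is 7. Treating letters as 0–25, the rule is x ↦ 15x + 12 (mod 26).
Undoing it on poeuv: p(15)→7·(15−12)≡21=v; o(14)→7·(14−12)≡14=o; e(4)→7·(4−12)≡22=w; u(20)→7·(20−12)≡4=e; v(21)→7·(21−12)≡11=l (all mod 26).

vowel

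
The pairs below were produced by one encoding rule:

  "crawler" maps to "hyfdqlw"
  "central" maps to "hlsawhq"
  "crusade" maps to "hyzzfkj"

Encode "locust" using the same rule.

qvhbxa

Shifts by position in crawler: pos 0: c→h (+5), pos 1: r→y (+7), pos 2: a→f (+5), pos 3: w→d (+7) — repeating every 2. A repeating key of period 2 is used — shifts +5, +7 over and over.
For locust: l+5=q, o+7=v, c+5=h, u+7=b, s+5=x, t+7=a.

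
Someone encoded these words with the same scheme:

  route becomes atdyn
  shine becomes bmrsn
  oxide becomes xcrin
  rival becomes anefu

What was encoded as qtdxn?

Shifts by position in route: pos 0: r→a (+9), pos 1: o→t (+5), pos 2: u→d (+9), pos 3: t→y (+5) — repeating every 2. It's a Vigenère-style cipher with numeric key [9,5]: position i shifts by key[i mod 2].
Reversing it on qtdxn: q−9=h, t−5=o, d−9=u, x−5=s, n−9=e.

house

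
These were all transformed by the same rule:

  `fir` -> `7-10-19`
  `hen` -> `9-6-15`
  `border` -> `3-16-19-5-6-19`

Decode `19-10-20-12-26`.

f is letter #6 and maps to 7: an offset of 1. Each letter is replaced by its alphabet position (a=1..z=26) + 1.
Undoing it on 19-10-20-12-26: 19→(19−1)÷1=18=r, 10→(10−1)÷1=9=i, 20→(20−1)÷1=19=s, 12→(12−1)÷1=11=k, 26→(26−1)÷1=25=y.

risky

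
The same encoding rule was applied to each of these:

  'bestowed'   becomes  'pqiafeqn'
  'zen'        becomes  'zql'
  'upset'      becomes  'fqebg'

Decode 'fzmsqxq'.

The output letters match the input read backwards, each shifted +12: bestowed reversed is dewotseb. The word is reversed, then every letter is shifted forward by 12.
Undoing it on fzmsqxq: shift back: f−12=t, z−12=n, m−12=a, s−12=g, q−12=e, x−12=l, q−12=e → tnagele; then reverse → elegant.

elegant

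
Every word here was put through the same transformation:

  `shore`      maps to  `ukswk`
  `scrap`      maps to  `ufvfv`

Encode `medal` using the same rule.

ohhfr

Letter i (0-indexed) is shifted by i+2, so successive shifts are 2, 3, 4, ….
On medal: m+2=o, e+3=h, d+4=h, a+5=f, l+6=r.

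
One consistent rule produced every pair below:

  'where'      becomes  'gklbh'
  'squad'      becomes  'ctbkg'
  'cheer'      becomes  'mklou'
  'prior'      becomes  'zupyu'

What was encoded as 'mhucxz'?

census

Shifts by position in where: pos 0: w→g (+10), pos 1: h→k (+3), pos 2: e→l (+7), pos 3: r→b (+10), pos 4: e→h (+3) — repeating every 3. The shifts repeat in a cycle of length 3: positions 0,1,… shift by +10, +3, +7, then the pattern repeats.
Reversing it on mhucxz: m−10=c, h−3=e, u−7=n, c−10=s, x−3=u, z−7=s.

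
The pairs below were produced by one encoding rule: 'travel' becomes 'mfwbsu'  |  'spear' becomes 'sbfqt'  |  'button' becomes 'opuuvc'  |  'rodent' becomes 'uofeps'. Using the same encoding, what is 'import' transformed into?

uspqnj

The word is reversed, then every letter is shifted forward by 1.
Applying it to import: reverse → tropmi; then shift: t+1=u, r+1=s, o+1=p, p+1=q, m+1=n, i+1=j.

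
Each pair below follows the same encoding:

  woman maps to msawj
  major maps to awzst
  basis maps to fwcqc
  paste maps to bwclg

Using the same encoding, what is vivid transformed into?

dqdqx

This is an affine cipher: with a=0,…,z=25, each position x becomes (9x+22) mod 26.
On vivid: v(21)→9·21+22≡3=d; i(8)→9·8+22≡16=q; v(21)→9·21+22≡3=d; i(8)→9·8+22≡16=q; d(3)→9·3+22≡23=x (all mod 26).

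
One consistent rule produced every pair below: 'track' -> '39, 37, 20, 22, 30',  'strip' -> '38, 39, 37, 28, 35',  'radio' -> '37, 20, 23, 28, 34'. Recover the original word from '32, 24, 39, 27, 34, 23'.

t is letter #20 and maps to 39: an offset of 19. Each letter is replaced by its alphabet position (a=1..z=26) + 19.
Decoding 32, 24, 39, 27, 34, 23: 32→(32−19)÷1=13=m, 24→(24−19)÷1=5=e, 39→(39−19)÷1=20=t, 27→(27−19)÷1=8=h, 34→(34−19)÷1=15=o, 23→(23−19)÷1=4=d.

method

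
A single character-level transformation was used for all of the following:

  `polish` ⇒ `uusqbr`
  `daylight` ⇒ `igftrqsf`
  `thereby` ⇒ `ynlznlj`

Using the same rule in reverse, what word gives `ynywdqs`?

In polish: p→u is +5, o→u is +6, l→s is +7, i→q is +8 — the shift increases by 1 each position. Each letter shifts forward by (position + 5), i.e. 5, 6, 7, … — the shift grows by one for each successive letter.
Reversing it on ynywdqs: y−5=t, n−6=h, y−7=r, w−8=o, d−9=u, q−10=g, s−11=h.

through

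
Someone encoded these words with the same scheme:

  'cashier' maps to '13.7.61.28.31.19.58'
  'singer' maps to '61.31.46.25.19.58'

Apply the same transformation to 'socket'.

61.49.13.37.19.64

Each letter becomes 3×(its alphabet position, a=1..z=26) + 4.
Applying it to socket: s=19→61, o=15→49, c=3→13, k=11→37, e=5→19, t=20→64.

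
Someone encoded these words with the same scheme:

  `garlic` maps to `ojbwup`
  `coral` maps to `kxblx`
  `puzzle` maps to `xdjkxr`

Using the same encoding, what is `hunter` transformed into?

In garlic: g→o is +8, a→j is +9, r→b is +10, l→w is +11 — the shift increases by 1 each position. The shift increases by 1 at each position, starting from +8: 8, 9, 10, ….
Applying it to hunter: h+8=p, u+9=d, n+10=x, t+11=e, e+12=q, r+13=e.

pdxeqe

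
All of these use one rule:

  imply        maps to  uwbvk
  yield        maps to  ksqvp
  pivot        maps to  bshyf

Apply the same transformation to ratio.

A repeating key of period 2 is used — shifts +12, +10 over and over.
Applying it to ratio: r+12=d, a+10=k, t+12=f, i+10=s, o+12=a.

dkfsa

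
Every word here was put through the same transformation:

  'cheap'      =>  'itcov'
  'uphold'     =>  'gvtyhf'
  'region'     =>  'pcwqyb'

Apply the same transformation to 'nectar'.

c(2)→i(8) and h(7)→t(19) fit y≡23x+14 (mod 26); the inverse of 23 mod 26 is 17. Treating letters as 0–25, the rule is x ↦ 23x + 14 (mod 26).
For nectar: n(13)→23·13+14≡1=b; e(4)→23·4+14≡2=c; c(2)→23·2+14≡8=i; t(19)→23·19+14≡9=j; a(0)→23·0+14≡14=o; r(17)→23·17+14≡15=p (all mod 26).

bcijop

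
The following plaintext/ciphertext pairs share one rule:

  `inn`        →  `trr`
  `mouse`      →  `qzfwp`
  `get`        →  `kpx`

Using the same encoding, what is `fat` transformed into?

The shift depends on letter class: consonant n→r is +4, but vowel i→t is +11. Vowels shift forward by 11 and consonants shift forward by 4.
On fat: f(cons)+4=j, a(vowel)+11=l, t(cons)+4=x.

jlx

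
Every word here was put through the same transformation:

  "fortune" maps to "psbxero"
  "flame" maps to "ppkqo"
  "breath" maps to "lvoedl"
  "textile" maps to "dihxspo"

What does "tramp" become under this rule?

dvkqz

It's a Vigenère-style cipher with numeric key [10,4]: position i shifts by key[i mod 2].
For tramp: t+10=d, r+4=v, a+10=k, m+4=q, p+10=z.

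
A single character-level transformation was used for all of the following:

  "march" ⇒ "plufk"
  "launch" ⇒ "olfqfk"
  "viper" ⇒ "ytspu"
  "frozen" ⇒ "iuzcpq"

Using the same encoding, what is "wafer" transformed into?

Two shifts are in play — +11 for a/e/i/o/u, +3 for every other letter.
For wafer: w(cons)+3=z, a(vowel)+11=l, f(cons)+3=i, e(vowel)+11=p, r(cons)+3=u.

zlipu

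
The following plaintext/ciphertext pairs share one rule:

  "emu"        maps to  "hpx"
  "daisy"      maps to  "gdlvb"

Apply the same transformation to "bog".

erj

Compare letters: e→h is +3, m→p is +3, u→x is +3 — a constant shift. Every letter moves 3 places later in the alphabet, wrapping around z→a.
For bog: b+3=e, o+3=r, g+3=j.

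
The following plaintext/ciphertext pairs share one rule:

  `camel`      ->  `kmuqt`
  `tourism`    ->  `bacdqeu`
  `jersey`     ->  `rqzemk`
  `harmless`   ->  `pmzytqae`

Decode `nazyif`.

Shifts by position in camel: pos 0: c→k (+8), pos 1: a→m (+12), pos 2: m→u (+8), pos 3: e→q (+12) — repeating every 2. It's a Vigenère-style cipher with numeric key [8,12]: position i shifts by key[i mod 2].
Decoding nazyif: n−8=f, a−12=o, z−8=r, y−12=m, i−8=a, f−12=t.

format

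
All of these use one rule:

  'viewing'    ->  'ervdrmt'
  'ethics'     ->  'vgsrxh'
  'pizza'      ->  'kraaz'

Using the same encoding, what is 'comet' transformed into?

xlnvg

Letters are reflected about the middle of the alphabet (position → 25−position): Atbash.
Applying it to comet: c↔x, o↔l, m↔n, e↔v, t↔g.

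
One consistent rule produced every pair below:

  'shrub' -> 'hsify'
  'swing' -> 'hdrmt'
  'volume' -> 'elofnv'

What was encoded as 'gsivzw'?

Each pair mirrors across the alphabet (s↔h, h↔s, r↔i): positions sum to 25. This is the alphabet-reversal cipher (Atbash): a becomes z, b becomes y, etc.
Reversing it on gsivzw: g↔t, s↔h, i↔r, v↔e, z↔a, w↔d.

thread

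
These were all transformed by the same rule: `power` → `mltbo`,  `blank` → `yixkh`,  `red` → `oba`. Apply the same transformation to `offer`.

lccbo

Compare letters: p→m is +23, o→l is +23, w→t is +23 — a constant shift. Each letter is shifted forward by 23 in the alphabet (a Caesar shift of +23).
For offer: o+23=l, f+23=c, f+23=c, e+23=b, r+23=o.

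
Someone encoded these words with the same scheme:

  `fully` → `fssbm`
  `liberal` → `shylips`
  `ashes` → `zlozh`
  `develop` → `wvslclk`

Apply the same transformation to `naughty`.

The output letters match the input read backwards, each shifted +7: fully reversed is ylluf. The word is reversed, then every letter is shifted forward by 7.
Applying it to naughty: reverse → ythguan; then shift: y+7=f, t+7=a, h+7=o, g+7=n, u+7=b, a+7=h, n+7=u.

faonbhu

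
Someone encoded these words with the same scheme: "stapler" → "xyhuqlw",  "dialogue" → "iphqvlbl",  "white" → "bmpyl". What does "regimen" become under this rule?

Two shifts are in play — +7 for a/e/i/o/u, +5 for every other letter.
Applying it to regimen: r(cons)+5=w, e(vowel)+7=l, g(cons)+5=l, i(vowel)+7=p, m(cons)+5=r, e(vowel)+7=l, n(cons)+5=s.

wllprls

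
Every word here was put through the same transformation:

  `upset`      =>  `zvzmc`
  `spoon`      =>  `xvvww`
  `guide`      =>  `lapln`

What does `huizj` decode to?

cobra

In upset: u→z is +5, p→v is +6, s→z is +7, e→m is +8 — the shift increases by 1 each position. The shift increases by 1 at each position, starting from +5: 5, 6, 7, ….
Decoding huizj: h−5=c, u−6=o, i−7=b, z−8=r, j−9=a.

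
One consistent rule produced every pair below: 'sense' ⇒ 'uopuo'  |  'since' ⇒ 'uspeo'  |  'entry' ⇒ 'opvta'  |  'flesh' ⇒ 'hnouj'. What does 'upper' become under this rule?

The shift depends on letter class: consonant s→u is +2, but vowel e→o is +10. The rule splits by letter class: vowels +10, consonants +2.
For upper: u(vowel)+10=e, p(cons)+2=r, p(cons)+2=r, e(vowel)+10=o, r(cons)+2=t.

errot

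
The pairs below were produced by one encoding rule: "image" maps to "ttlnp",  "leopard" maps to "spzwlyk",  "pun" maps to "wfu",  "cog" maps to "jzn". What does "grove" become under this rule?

nyzcp

The shift depends on letter class: consonant m→t is +7, but vowel i→t is +11. Vowels shift forward by 11 and consonants shift forward by 7.
Applying it to grove: g(cons)+7=n, r(cons)+7=y, o(vowel)+11=z, v(cons)+7=c, e(vowel)+11=p.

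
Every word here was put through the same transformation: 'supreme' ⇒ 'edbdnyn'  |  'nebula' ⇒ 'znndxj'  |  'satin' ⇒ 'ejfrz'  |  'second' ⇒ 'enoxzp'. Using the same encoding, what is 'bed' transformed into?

Vowels shift forward by 9 and consonants shift forward by 12.
For bed: b(cons)+12=n, e(vowel)+9=n, d(cons)+12=p.

nnp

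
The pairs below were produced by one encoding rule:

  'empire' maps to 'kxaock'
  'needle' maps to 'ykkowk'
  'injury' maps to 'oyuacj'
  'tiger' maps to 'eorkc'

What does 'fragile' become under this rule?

The rule splits by letter class: vowels +6, consonants +11.
On fragile: f(cons)+11=q, r(cons)+11=c, a(vowel)+6=g, g(cons)+11=r, i(vowel)+6=o, l(cons)+11=w, e(vowel)+6=k.

qcgrowk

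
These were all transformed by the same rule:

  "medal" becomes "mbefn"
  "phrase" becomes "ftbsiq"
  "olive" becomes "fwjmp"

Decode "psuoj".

intro

The output letters match the input read backwards, each shifted +1: medal reversed is ladem. Two steps: reverse the string, then apply a Caesar shift of +1.
Reversing it on psuoj: shift back: p−1=o, s−1=r, u−1=t, o−1=n, j−1=i → ortni; then reverse → intro.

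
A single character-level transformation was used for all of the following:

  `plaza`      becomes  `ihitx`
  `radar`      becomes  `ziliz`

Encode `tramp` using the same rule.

Two steps: reverse the string, then apply a Caesar shift of +8.
For tramp: reverse → pmart; then shift: p+8=x, m+8=u, a+8=i, r+8=z, t+8=b.

xuizb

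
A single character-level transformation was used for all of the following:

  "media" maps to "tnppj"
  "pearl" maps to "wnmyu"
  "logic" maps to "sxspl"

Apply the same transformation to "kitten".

Shifts by position in media: pos 0: m→t (+7), pos 1: e→n (+9), pos 2: d→p (+12), pos 3: i→p (+7), pos 4: a→j (+9) — repeating every 3. It's a Vigenère-style cipher with numeric key [7,9,12]: position i shifts by key[i mod 3].
For kitten: k+7=r, i+9=r, t+12=f, t+7=a, e+9=n, n+12=z.

rrfanz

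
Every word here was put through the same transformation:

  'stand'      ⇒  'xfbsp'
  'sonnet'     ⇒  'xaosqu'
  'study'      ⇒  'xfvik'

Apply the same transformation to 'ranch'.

Shifts by position in stand: pos 0: s→x (+5), pos 1: t→f (+12), pos 2: a→b (+1), pos 3: n→s (+5), pos 4: d→p (+12) — repeating every 3. A repeating key of period 3 is used — shifts +5, +12, +1 over and over.
Applying it to ranch: r+5=w, a+12=m, n+1=o, c+5=h, h+12=t.

wmoht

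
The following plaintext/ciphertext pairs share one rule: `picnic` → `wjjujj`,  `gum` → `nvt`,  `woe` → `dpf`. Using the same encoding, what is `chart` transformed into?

The shift depends on letter class: consonant p→w is +7, but vowel i→j is +1. The rule splits by letter class: vowels +1, consonants +7.
On chart: c(cons)+7=j, h(cons)+7=o, a(vowel)+1=b, r(cons)+7=y, t(cons)+7=a.

jobya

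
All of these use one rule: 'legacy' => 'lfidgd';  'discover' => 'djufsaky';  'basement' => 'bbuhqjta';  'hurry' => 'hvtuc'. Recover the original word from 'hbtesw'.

In legacy: l→l is +0, e→f is +1, g→i is +2, a→d is +3 — the shift increases by 1 each position. Each letter shifts forward by its position index (0, 1, 2, …) — the shift grows by one for each successive letter.
Reversing it on hbtesw: h−0=h, b−1=a, t−2=r, e−3=b, s−4=o, w−5=r.

harbor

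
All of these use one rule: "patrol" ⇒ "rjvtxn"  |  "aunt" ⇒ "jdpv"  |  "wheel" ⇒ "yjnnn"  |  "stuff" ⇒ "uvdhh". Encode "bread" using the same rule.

dtnjf

The shift depends on letter class: consonant p→r is +2, but vowel a→j is +9. The rule splits by letter class: vowels +9, consonants +2.
For bread: b(cons)+2=d, r(cons)+2=t, e(vowel)+9=n, a(vowel)+9=j, d(cons)+2=f.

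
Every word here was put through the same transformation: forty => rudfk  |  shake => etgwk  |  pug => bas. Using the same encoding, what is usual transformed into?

aeagx

The shift depends on letter class: consonant f→r is +12, but vowel o→u is +6. The rule splits by letter class: vowels +6, consonants +12.
On usual: u(vowel)+6=a, s(cons)+12=e, u(vowel)+6=a, a(vowel)+6=g, l(cons)+12=x.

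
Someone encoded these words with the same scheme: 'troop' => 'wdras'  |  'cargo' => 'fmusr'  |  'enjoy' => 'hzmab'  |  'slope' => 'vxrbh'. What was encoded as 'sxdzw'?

Shifts by position in troop: pos 0: t→w (+3), pos 1: r→d (+12), pos 2: o→r (+3), pos 3: o→a (+12) — repeating every 2. The shifts repeat in a cycle of length 2: positions 0,1,… shift by +3, +12, then the pattern repeats.
Decoding sxdzw: s−3=p, x−12=l, d−3=a, z−12=n, w−3=t.

plant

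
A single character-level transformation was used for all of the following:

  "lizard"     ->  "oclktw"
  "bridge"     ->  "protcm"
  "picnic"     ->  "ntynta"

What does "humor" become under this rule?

czxfs

Read the word backwards and shift each letter +11.
For humor: reverse → romuh; then shift: r+11=c, o+11=z, m+11=x, u+11=f, h+11=s.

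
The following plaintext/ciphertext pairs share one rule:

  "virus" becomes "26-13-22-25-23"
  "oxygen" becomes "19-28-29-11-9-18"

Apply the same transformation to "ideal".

v is letter #22 and maps to 26: an offset of 4. Letters become their 1-based position plus 4 (so a→5, b→6, …).
For ideal: i=9→13, d=4→8, e=5→9, a=1→5, l=12→16.

13-8-9-5-16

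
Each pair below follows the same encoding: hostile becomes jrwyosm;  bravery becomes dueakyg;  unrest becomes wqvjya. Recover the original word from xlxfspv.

In hostile: h→j is +2, o→r is +3, s→w is +4, t→y is +5 — the shift increases by 1 each position. Letter i (0-indexed) is shifted by i+2, so successive shifts are 2, 3, 4, ….
Reversing it on xlxfspv: x−2=v, l−3=i, x−4=t, f−5=a, s−6=m, p−7=i, v−8=n.

vitamin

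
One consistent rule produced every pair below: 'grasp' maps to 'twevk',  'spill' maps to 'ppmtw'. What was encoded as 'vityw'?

super

Two steps: reverse the string, then apply a Caesar shift of +4.
Decoding vityw: shift back: v−4=r, i−4=e, t−4=p, y−4=u, w−4=s → repus; then reverse → super.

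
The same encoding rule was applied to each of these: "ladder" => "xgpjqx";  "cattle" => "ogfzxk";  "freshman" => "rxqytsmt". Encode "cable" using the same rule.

ognrq

A repeating key of period 2 is used — shifts +12, +6 over and over.
On cable: c+12=o, a+6=g, b+12=n, l+6=r, e+12=q.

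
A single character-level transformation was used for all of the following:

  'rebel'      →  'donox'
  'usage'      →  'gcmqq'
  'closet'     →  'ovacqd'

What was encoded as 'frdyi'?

throw

Shifts by position in rebel: pos 0: r→d (+12), pos 1: e→o (+10), pos 2: b→n (+12), pos 3: e→o (+10) — repeating every 2. It's a Vigenère-style cipher with numeric key [12,10]: position i shifts by key[i mod 2].
Decoding frdyi: f−12=t, r−10=h, d−12=r, y−10=o, i−12=w.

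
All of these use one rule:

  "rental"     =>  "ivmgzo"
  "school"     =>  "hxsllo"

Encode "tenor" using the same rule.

gvmli

Each pair mirrors across the alphabet (r↔i, e↔v, n↔m): positions sum to 25. This is the alphabet-reversal cipher (Atbash): a becomes z, b becomes y, etc.
For tenor: t↔g, e↔v, n↔m, o↔l, r↔i.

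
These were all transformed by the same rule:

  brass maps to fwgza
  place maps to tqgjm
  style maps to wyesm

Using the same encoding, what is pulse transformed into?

In brass: b→f is +4, r→w is +5, a→g is +6, s→z is +7 — the shift increases by 1 each position. The shift increases by 1 at each position, starting from +4: 4, 5, 6, ….
On pulse: p+4=t, u+5=z, l+6=r, s+7=z, e+8=m.

tzrzm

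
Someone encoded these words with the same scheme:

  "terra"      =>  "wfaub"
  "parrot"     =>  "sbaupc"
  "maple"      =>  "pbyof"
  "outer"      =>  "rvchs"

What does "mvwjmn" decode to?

jungle

Shifts by position in terra: pos 0: t→w (+3), pos 1: e→f (+1), pos 2: r→a (+9), pos 3: r→u (+3), pos 4: a→b (+1) — repeating every 3. It's a Vigenère-style cipher with numeric key [3,1,9]: position i shifts by key[i mod 3].
Undoing it on mvwjmn: m−3=j, v−1=u, w−9=n, j−3=g, m−1=l, n−9=e.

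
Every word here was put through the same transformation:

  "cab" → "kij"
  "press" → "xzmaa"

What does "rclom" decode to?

judge

Compare letters: c→k is +8, a→i is +8, b→j is +8 — a constant shift. Every letter moves 8 places later in the alphabet, wrapping around z→a.
Reversing it on rclom: r−8=j, c−8=u, l−8=d, o−8=g, m−8=e.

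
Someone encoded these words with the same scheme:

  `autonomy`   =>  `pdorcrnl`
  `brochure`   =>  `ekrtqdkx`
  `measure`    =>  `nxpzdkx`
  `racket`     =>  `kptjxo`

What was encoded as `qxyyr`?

a(0)→p(15) and u(20)→d(3) fit y≡15x+15 (mod 26); the inverse of 15 mod 26 is 7. Treating letters as 0–25, the rule is x ↦ 15x + 15 (mod 26).
Decoding qxyyr: q(16)→7·(16−15)≡7=h; x(23)→7·(23−15)≡4=e; y(24)→7·(24−15)≡11=l; y(24)→7·(24−15)≡11=l; r(17)→7·(17−15)≡14=o (all mod 26).

hello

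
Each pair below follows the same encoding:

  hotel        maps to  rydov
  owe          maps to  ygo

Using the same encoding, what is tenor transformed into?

Compare letters: h→r is +10, o→y is +10, t→d is +10 — a constant shift. Each letter is shifted forward by 10 in the alphabet (a Caesar shift of +10).
For tenor: t+10=d, e+10=o, n+10=x, o+10=y, r+10=b.

doxyb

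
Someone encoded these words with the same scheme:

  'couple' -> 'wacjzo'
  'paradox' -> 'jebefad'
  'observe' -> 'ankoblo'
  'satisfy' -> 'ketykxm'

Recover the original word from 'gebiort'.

c(2)→w(22) and o(14)→a(0) fit y≡9x+4 (mod 26); the inverse of 9 mod 26 is 3. Treating letters as 0–25, the rule is x ↦ 9x + 4 (mod 26).
Reversing it on gebiort: g(6)→3·(6−4)≡6=g; e(4)→3·(4−4)≡0=a; b(1)→3·(1−4)≡17=r; i(8)→3·(8−4)≡12=m; o(14)→3·(14−4)≡4=e; r(17)→3·(17−4)≡13=n; t(19)→3·(19−4)≡19=t (all mod 26).

garment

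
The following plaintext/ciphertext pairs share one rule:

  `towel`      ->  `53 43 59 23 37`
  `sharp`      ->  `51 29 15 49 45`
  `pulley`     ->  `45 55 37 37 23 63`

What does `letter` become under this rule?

The formula is n = 2×(alphabet index, a=1) + 13.
Applying it to letter: l=12→37, e=5→23, t=20→53, t=20→53, e=5→23, r=18→49.

37 23 53 53 23 49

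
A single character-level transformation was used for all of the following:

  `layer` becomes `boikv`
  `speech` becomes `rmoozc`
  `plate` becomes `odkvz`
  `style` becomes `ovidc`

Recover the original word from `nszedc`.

stupid

The output letters match the input read backwards, each shifted +10: layer reversed is reyal. Read the word backwards and shift each letter +10.
Decoding nszedc: shift back: n−10=d, s−10=i, z−10=p, e−10=u, d−10=t, c−10=s → diputs; then reverse → stupid.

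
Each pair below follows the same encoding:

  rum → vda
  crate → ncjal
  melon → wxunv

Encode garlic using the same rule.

The output letters match the input read backwards, each shifted +9: rum reversed is mur. Read the word backwards and shift each letter +9.
On garlic: reverse → cilrag; then shift: c+9=l, i+9=r, l+9=u, r+9=a, a+9=j, g+9=p.

lruajp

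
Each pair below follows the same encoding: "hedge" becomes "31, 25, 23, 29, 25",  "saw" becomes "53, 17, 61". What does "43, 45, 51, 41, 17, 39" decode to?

normal

h(#8)→31 and e(#5)→25: differences scale by 2, so n = 2·pos + 15. With a=1..z=26, the number is 2·pos + 15.
Decoding 43, 45, 51, 41, 17, 39: 43→(43−15)÷2=14=n, 45→(45−15)÷2=15=o, 51→(51−15)÷2=18=r, 41→(41−15)÷2=13=m, 17→(17−15)÷2=1=a, 39→(39−15)÷2=12=l.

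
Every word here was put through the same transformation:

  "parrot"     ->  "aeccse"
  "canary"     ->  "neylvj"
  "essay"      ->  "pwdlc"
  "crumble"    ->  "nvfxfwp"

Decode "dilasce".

Shifts by position in parrot: pos 0: p→a (+11), pos 1: a→e (+4), pos 2: r→c (+11), pos 3: r→c (+11), pos 4: o→s (+4), pos 5: t→e (+11) — repeating every 3. The shifts repeat in a cycle of length 3: positions 0,1,… shift by +11, +4, +11, then the pattern repeats.
Reversing it on dilasce: d−11=s, i−4=e, l−11=a, a−11=p, s−4=o, c−11=r, e−11=t.

seaport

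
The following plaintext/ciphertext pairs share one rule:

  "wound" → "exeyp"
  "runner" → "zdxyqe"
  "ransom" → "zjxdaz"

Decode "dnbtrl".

Letter i (0-indexed) is shifted by i+8, so successive shifts are 8, 9, 10, ….
Undoing it on dnbtrl: d−8=v, n−9=e, b−10=r, t−11=i, r−12=f, l−13=y.

verify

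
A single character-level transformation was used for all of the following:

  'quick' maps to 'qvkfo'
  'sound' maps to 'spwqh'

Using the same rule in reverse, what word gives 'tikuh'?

Letter i (0-indexed) is shifted by i+0, so successive shifts are 0, 1, 2, ….
Undoing it on tikuh: t−0=t, i−1=h, k−2=i, u−3=r, h−4=d.

third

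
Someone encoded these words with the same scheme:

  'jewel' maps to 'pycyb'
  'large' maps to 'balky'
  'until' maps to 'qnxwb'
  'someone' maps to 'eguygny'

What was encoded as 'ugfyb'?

model

j(9)→p(15) and e(4)→y(24) fit y≡19x+0 (mod 26); the inverse of 19 mod 26 is 11. Treating letters as 0–25, the rule is x ↦ 19x + 0 (mod 26).
Decoding ugfyb: u(20)→11·(20−0)≡12=m; g(6)→11·(6−0)≡14=o; f(5)→11·(5−0)≡3=d; y(24)→11·(24−0)≡4=e; b(1)→11·(1−0)≡11=l (all mod 26).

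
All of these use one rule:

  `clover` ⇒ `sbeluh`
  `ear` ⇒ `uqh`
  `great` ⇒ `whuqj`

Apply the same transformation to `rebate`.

hurqju

Compare letters: c→s is +16, l→b is +16, o→e is +16 — a constant shift. It's a constant shift of +16 (ROT16).
On rebate: r+16=h, e+16=u, b+16=r, a+16=q, t+16=j, e+16=u.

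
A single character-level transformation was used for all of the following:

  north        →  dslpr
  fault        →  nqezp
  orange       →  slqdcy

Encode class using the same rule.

uzqaa

n(13)→d(3) and o(14)→s(18) fit y≡15x+16 (mod 26); the inverse of 15 mod 26 is 7. Each letter's alphabet position (a=0..z=25) is mapped through 15·x+16 mod 26 — an affine cipher.
For class: c(2)→15·2+16≡20=u; l(11)→15·11+16≡25=z; a(0)→15·0+16≡16=q; s(18)→15·18+16≡0=a; s(18)→15·18+16≡0=a (all mod 26).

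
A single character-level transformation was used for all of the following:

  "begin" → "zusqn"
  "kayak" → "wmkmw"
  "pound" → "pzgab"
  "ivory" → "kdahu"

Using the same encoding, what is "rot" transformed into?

Two steps: reverse the string, then apply a Caesar shift of +12.
For rot: reverse → tor; then shift: t+12=f, o+12=a, r+12=d.

fad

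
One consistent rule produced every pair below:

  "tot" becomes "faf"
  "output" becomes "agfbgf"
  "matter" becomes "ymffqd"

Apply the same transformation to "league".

xqmsgq

Compare letters: t→f is +12, o→a is +12, t→f is +12 — a constant shift. Each letter is shifted forward by 12 in the alphabet (a Caesar shift of +12).
For league: l+12=x, e+12=q, a+12=m, g+12=s, u+12=g, e+12=q.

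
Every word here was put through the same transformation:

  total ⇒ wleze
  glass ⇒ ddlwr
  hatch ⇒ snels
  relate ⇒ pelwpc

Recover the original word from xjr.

gym

The output letters match the input read backwards, each shifted +11: total reversed is latot. The word is reversed, then every letter is shifted forward by 11.
Decoding xjr: shift back: x−11=m, j−11=y, r−11=g → myg; then reverse → gym.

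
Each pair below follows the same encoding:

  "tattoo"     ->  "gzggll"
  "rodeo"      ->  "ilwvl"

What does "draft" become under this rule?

wizug

Each pair mirrors across the alphabet (t↔g, a↔z, t↔g): positions sum to 25. Letters are reflected about the middle of the alphabet (position → 25−position): Atbash.
For draft: d↔w, r↔i, a↔z, f↔u, t↔g.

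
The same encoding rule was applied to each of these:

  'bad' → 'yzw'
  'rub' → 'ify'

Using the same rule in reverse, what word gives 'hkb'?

spy

Each pair mirrors across the alphabet (b↔y, a↔z, d↔w): positions sum to 25. Letters are reflected about the middle of the alphabet (position → 25−position): Atbash.
Decoding hkb: h↔s, k↔p, b↔y.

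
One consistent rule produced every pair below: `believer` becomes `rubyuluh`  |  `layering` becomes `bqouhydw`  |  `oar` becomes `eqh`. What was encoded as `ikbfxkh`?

Compare letters: b→r is +16, e→u is +16, l→b is +16 — a constant shift. It's a constant shift of +16 (ROT16).
Reversing it on ikbfxkh: i−16=s, k−16=u, b−16=l, f−16=p, x−16=h, k−16=u, h−16=r.

sulphur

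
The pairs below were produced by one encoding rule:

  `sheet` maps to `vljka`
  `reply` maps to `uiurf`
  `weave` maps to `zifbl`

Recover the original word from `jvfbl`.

grave

The shift increases by 1 at each position, starting from +3: 3, 4, 5, ….
Reversing it on jvfbl: j−3=g, v−4=r, f−5=a, b−6=v, l−7=e.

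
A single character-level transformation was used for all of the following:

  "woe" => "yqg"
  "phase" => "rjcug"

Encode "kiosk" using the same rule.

Compare letters: w→y is +2, o→q is +2, e→g is +2 — a constant shift. It's a constant shift of +2 (ROT2).
Applying it to kiosk: k+2=m, i+2=k, o+2=q, s+2=u, k+2=m.

mkqum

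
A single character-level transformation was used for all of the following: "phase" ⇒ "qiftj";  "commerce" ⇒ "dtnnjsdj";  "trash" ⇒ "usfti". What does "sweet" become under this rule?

The rule splits by letter class: vowels +5, consonants +1.
On sweet: s(cons)+1=t, w(cons)+1=x, e(vowel)+5=j, e(vowel)+5=j, t(cons)+1=u.

txjju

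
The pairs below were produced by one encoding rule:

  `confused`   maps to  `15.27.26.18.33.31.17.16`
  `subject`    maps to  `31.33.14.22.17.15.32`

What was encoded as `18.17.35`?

The number is (letter's place in the alphabet, a=1) + 12.
Decoding 18.17.35: 18→(18−12)÷1=6=f, 17→(17−12)÷1=5=e, 35→(35−12)÷1=23=w.

few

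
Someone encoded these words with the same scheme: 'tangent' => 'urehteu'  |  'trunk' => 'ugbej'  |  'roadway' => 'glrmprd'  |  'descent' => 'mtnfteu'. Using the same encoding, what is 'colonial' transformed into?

t(19)→u(20) and a(0)→r(17) fit y≡7x+17 (mod 26); the inverse of 7 mod 26 is 15. This is an affine cipher: with a=0,…,z=25, each position x becomes (7x+17) mod 26.
On colonial: c(2)→7·2+17≡5=f; o(14)→7·14+17≡11=l; l(11)→7·11+17≡16=q; o(14)→7·14+17≡11=l; n(13)→7·13+17≡4=e; i(8)→7·8+17≡21=v; a(0)→7·0+17≡17=r; l(11)→7·11+17≡16=q (all mod 26).

flqlevrq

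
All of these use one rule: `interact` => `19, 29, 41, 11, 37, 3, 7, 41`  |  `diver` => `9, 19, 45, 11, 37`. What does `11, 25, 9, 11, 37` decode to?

elder

Each letter becomes 2×(its alphabet position, a=1..z=26) + 1.
Decoding 11, 25, 9, 11, 37: 11→(11−1)÷2=5=e, 25→(25−1)÷2=12=l, 9→(9−1)÷2=4=d, 11→(11−1)÷2=5=e, 37→(37−1)÷2=18=r.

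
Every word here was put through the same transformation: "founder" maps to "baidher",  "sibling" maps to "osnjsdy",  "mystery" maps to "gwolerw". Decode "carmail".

workout

f(5)→b(1) and o(14)→a(0) fit y≡23x+16 (mod 26); the inverse of 23 mod 26 is 17. This is an affine cipher: with a=0,…,z=25, each position x becomes (23x+16) mod 26.
Reversing it on carmail: c(2)→17·(2−16)≡22=w; a(0)→17·(0−16)≡14=o; r(17)→17·(17−16)≡17=r; m(12)→17·(12−16)≡10=k; a(0)→17·(0−16)≡14=o; i(8)→17·(8−16)≡20=u; l(11)→17·(11−16)≡19=t (all mod 26).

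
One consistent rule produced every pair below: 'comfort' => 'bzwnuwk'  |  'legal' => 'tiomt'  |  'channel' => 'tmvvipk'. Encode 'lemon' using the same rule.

The output letters match the input read backwards, each shifted +8: comfort reversed is trofmoc. Two steps: reverse the string, then apply a Caesar shift of +8.
On lemon: reverse → nomel; then shift: n+8=v, o+8=w, m+8=u, e+8=m, l+8=t.

vwumt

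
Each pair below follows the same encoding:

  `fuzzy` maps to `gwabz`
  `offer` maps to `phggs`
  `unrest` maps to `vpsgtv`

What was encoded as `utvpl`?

trunk

The shifts repeat in a cycle of length 2: positions 0,1,… shift by +1, +2, then the pattern repeats.
Decoding utvpl: u−1=t, t−2=r, v−1=u, p−2=n, l−1=k.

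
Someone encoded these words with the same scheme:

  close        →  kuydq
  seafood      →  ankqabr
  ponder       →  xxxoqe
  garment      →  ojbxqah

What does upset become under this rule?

In close: c→k is +8, l→u is +9, o→y is +10, s→d is +11 — the shift increases by 1 each position. Each letter shifts forward by (position + 8), i.e. 8, 9, 10, … — the shift grows by one for each successive letter.
Applying it to upset: u+8=c, p+9=y, s+10=c, e+11=p, t+12=f.

cycpf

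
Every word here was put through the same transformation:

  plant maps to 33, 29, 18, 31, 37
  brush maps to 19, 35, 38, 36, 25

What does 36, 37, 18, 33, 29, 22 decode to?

staple

The number is (letter's place in the alphabet, a=1) + 17.
Reversing it on 36, 37, 18, 33, 29, 22: 36→(36−17)÷1=19=s, 37→(37−17)÷1=20=t, 18→(18−17)÷1=1=a, 33→(33−17)÷1=16=p, 29→(29−17)÷1=12=l, 22→(22−17)÷1=5=e.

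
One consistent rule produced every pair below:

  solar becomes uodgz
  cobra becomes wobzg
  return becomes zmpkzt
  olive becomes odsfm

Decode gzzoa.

arrow

Treating letters as 0–25, the rule is x ↦ 21x + 6 (mod 26).
Reversing it on gzzoa: g(6)→5·(6−6)≡0=a; z(25)→5·(25−6)≡17=r; z(25)→5·(25−6)≡17=r; o(14)→5·(14−6)≡14=o; a(0)→5·(0−6)≡22=w (all mod 26).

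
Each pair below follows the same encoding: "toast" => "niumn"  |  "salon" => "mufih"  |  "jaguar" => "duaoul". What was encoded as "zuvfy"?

fable

Compare letters: t→n is +20, o→i is +20, a→u is +20 — a constant shift. This is a Caesar cipher with shift 20.
Undoing it on zuvfy: z−20=f, u−20=a, v−20=b, f−20=l, y−20=e.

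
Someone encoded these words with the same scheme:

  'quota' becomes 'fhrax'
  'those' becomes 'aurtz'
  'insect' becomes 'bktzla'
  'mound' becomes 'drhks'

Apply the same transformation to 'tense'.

q(16)→f(5) and u(20)→h(7) fit y≡7x+23 (mod 26); the inverse of 7 mod 26 is 15. Each letter's alphabet position (a=0..z=25) is mapped through 7·x+23 mod 26 — an affine cipher.
For tense: t(19)→7·19+23≡0=a; e(4)→7·4+23≡25=z; n(13)→7·13+23≡10=k; s(18)→7·18+23≡19=t; e(4)→7·4+23≡25=z (all mod 26).

azktz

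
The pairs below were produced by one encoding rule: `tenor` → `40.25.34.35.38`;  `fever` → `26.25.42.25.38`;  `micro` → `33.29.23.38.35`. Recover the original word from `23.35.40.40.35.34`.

t is letter #20 and maps to 40: an offset of 20. Letters become their 1-based position plus 20 (so a→21, b→22, …).
Undoing it on 23.35.40.40.35.34: 23→(23−20)÷1=3=c, 35→(35−20)÷1=15=o, 40→(40−20)÷1=20=t, 40→(40−20)÷1=20=t, 35→(35−20)÷1=15=o, 34→(34−20)÷1=14=n.

cotton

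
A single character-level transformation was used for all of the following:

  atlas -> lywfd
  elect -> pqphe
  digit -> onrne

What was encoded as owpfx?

dream

It's a Vigenère-style cipher with numeric key [11,5]: position i shifts by key[i mod 2].
Decoding owpfx: o−11=d, w−5=r, p−11=e, f−5=a, x−11=m.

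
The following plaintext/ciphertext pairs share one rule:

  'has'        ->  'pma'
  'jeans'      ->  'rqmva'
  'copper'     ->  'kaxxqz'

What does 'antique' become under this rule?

mvbuygq

The shift depends on letter class: consonant h→p is +8, but vowel a→m is +12. Vowels shift forward by 12 and consonants shift forward by 8.
On antique: a(vowel)+12=m, n(cons)+8=v, t(cons)+8=b, i(vowel)+12=u, q(cons)+8=y, u(vowel)+12=g, e(vowel)+12=q.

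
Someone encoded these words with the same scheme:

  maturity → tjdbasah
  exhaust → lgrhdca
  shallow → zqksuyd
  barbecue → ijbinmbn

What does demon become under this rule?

knwvw

Shifts by position in maturity: pos 0: m→t (+7), pos 1: a→j (+9), pos 2: t→d (+10), pos 3: u→b (+7), pos 4: r→a (+9), pos 5: i→s (+10) — repeating every 3. It's a Vigenère-style cipher with numeric key [7,9,10]: position i shifts by key[i mod 3].
Applying it to demon: d+7=k, e+9=n, m+10=w, o+7=v, n+9=w.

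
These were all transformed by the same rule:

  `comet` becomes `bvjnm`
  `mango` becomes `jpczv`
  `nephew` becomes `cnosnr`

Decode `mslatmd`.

Each letter's alphabet position (a=0..z=25) is mapped through 19·x+15 mod 26 — an affine cipher.
Decoding mslatmd: m(12)→11·(12−15)≡19=t; s(18)→11·(18−15)≡7=h; l(11)→11·(11−15)≡8=i; a(0)→11·(0−15)≡17=r; t(19)→11·(19−15)≡18=s; m(12)→11·(12−15)≡19=t; d(3)→11·(3−15)≡24=y (all mod 26).

thirsty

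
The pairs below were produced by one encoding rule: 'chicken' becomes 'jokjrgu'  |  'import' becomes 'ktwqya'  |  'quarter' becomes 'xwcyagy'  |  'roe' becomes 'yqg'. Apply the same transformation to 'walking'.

Vowels shift forward by 2 and consonants shift forward by 7.
For walking: w(cons)+7=d, a(vowel)+2=c, l(cons)+7=s, k(cons)+7=r, i(vowel)+2=k, n(cons)+7=u, g(cons)+7=n.

dcsrkun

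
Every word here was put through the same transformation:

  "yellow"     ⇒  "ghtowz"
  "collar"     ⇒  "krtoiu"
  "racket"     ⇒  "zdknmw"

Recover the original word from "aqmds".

The shifts repeat in a cycle of length 2: positions 0,1,… shift by +8, +3, then the pattern repeats.
Decoding aqmds: a−8=s, q−3=n, m−8=e, d−3=a, s−8=k.

sneak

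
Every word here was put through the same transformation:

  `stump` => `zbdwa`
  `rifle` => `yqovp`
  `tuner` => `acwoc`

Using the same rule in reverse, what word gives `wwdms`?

pouch

The shift increases by 1 at each position, starting from +7: 7, 8, 9, ….
Undoing it on wwdms: w−7=p, w−8=o, d−9=u, m−10=c, s−11=h.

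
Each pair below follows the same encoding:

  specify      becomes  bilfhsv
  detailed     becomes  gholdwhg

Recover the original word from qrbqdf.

canyon

The output letters match the input read backwards, each shifted +3: specify reversed is yficeps. Two steps: reverse the string, then apply a Caesar shift of +3.
Decoding qrbqdf: shift back: q−3=n, r−3=o, b−3=y, q−3=n, d−3=a, f−3=c → noynac; then reverse → canyon.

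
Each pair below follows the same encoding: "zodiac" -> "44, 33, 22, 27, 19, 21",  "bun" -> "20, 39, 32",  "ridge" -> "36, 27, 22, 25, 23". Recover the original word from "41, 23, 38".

z is letter #26 and maps to 44: an offset of 18. The number is (letter's place in the alphabet, a=1) + 18.
Undoing it on 41, 23, 38: 41→(41−18)÷1=23=w, 23→(23−18)÷1=5=e, 38→(38−18)÷1=20=t.

wet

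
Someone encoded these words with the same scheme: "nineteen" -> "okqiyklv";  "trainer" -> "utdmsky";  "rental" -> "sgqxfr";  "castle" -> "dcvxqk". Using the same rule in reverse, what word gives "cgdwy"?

beast

In nineteen: n→o is +1, i→k is +2, n→q is +3, e→i is +4 — the shift increases by 1 each position. Each letter shifts forward by (position + 1), i.e. 1, 2, 3, … — the shift grows by one for each successive letter.
Decoding cgdwy: c−1=b, g−2=e, d−3=a, w−4=s, y−5=t.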